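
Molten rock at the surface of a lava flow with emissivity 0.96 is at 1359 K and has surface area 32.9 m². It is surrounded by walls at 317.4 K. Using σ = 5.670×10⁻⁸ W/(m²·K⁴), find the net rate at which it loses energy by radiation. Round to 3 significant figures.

Area A = 32.9 m².
Net radiated power P_net = εσA(T⁴ − T₀⁴) = 0.96×5.670×10⁻⁸×32.9×(1359⁴ − 317.4⁴).
T⁴ − T₀⁴ = 3.41097×10¹² − 1.01491×10¹⁰ = 3.40082×10¹² K⁴, so P_net = 6.09×10⁶ W.

Net loss ≈ 6.09×10⁶ W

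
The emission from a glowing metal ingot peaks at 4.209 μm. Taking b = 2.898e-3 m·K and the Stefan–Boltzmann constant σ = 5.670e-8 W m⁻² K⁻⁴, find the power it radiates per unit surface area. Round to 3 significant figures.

I ≈ 1.27×10⁴ W/m²

Wien's law: T = b/λ_max = 2.898×10⁻³/4.209×10⁻⁶ = 688.525 K.
Then I = σT⁴ = 5.670×10⁻⁸×(688.525)⁴ = 1.27×10⁴ W/m².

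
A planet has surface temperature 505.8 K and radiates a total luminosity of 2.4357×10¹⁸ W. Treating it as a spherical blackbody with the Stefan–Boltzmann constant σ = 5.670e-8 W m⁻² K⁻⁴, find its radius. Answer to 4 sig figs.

R ≈ 7.227×10⁶ m

L = 4πR²σT⁴ ⇒ R = √(L/(4πσT⁴)).
σT⁴ = 3711.06 W/m², so R = √(2.4357×10¹⁸/(4π×3711.06)) = 7.227×10⁶ m.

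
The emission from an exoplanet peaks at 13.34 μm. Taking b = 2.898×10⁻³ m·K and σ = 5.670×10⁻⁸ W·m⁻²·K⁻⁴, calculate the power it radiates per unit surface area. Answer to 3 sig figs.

Wien's law: T = b/λ_max = 2.898×10⁻³/1.334×10⁻⁵ = 217.241 K.
Then I = σT⁴ = 5.670×10⁻⁸×(217.241)⁴ = 126 W/m².

I ≈ 126 W/m²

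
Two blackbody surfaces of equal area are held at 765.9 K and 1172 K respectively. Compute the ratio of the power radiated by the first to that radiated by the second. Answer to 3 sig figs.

With equal areas, P₁/P₂ = (T₁/T₂)⁴ = (765.9/1172)⁴ = 0.182.

P₁/P₂ ≈ 0.182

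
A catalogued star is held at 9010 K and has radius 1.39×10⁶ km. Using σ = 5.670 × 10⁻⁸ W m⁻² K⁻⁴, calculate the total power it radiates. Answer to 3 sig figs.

P ≈ 9.07×10²⁷ W

Surface area A = 4πR² = 4π(1.39×10⁹ m)² = 2.42795×10¹⁹ m².
P = σAT⁴ = 5.670×10⁻⁸ × 2.42795×10¹⁹ × (9010)⁴ = 9.07×10²⁷ W.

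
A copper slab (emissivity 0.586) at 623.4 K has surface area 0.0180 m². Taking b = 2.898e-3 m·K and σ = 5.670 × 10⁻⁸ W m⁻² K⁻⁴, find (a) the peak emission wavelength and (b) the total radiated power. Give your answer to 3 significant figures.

λ_max ≈ 4.65 μm; P ≈ 90.3 W

(a) λ_max = b/T = 2.898×10⁻³/623.4 = 4.649×10⁻⁶ m = 4.65 μm.
Area A = 0.0180 m².
(b) P = εσAT⁴ = 0.586×5.670×10⁻⁸×0.0180×(623.4)⁴ = 90.3 W.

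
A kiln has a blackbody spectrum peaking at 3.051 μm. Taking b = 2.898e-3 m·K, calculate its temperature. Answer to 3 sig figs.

Wien's law gives T = b/λ_max = (2.898×10⁻³ m·K)/(3.051×10⁻⁶ m) = 950 K.

T ≈ 950 K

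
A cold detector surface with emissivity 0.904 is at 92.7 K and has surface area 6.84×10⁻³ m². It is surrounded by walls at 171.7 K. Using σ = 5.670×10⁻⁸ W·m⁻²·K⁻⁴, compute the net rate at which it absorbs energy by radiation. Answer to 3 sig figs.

Area A = 6.84×10⁻³ m².
Net radiated power P_net = εσA(T⁴ − T₀⁴) = 0.904×5.670×10⁻⁸×6.84×10⁻³×(92.7⁴ − 171.7⁴).
T⁴ − T₀⁴ = 7.38446×10⁷ − 8.69123×10⁸ = -7.95278×10⁸ K⁴, so P_net = -0.279 W — negative, meaning a net gain of 0.279 W.

Net gain ≈ 0.279 W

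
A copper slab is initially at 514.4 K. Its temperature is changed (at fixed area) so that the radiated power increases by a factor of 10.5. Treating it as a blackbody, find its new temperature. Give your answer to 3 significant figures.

T₂ ≈ 926 K

P ∝ T⁴, so T₂/T₁ = (P₂/P₁)^(1/4) = (10.5)^(1/4) = 1.80010.
T₂ = 514.4 × 1.80010 = 926 K.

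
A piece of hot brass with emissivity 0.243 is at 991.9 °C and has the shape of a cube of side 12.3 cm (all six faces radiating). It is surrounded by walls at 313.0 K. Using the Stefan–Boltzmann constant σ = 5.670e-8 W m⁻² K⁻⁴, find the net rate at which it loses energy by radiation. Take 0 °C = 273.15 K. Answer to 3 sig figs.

T = 991.9 °C + 273.15 = 1265.05 K.
Area A = 6s² = 6×(0.123 m)² = 0.090774 m².
Net radiated power P_net = εσA(T⁴ − T₀⁴) = 0.243×5.670×10⁻⁸×0.090774×(1265.05⁴ − 313.0⁴).
T⁴ − T₀⁴ = 2.56112×10¹² − 9.59792×10⁹ = 2.55152×10¹² K⁴, so P_net = 3.19×10³ W.

Net loss ≈ 3.19×10³ W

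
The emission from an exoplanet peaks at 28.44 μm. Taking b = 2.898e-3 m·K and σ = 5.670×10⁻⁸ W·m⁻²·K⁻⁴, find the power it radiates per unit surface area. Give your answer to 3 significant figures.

Wien's law: T = b/λ_max = 2.898×10⁻³/2.844×10⁻⁵ = 101.899 K.
Then I = σT⁴ = 5.670×10⁻⁸×(101.899)⁴ = 6.11 W/m².

I ≈ 6.11 W/m²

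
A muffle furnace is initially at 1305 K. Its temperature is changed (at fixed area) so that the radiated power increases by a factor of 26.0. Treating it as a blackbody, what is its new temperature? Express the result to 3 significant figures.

P ∝ T⁴, so T₂/T₁ = (P₂/P₁)^(1/4) = (26.0)^(1/4) = 2.25810.
T₂ = 1305 × 2.25810 = 2.95×10³ K.

T₂ ≈ 2.95×10³ K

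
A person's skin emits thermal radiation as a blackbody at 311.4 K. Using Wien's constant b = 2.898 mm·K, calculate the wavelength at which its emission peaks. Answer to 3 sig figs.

λ_max ≈ 9.31 μm

Wien's displacement law: λ_max = b/T = (2.898×10⁻³ m·K)/(311.4 K) = 9.306×10⁻⁶ m.
That is 9.31 μm, in the infrared range.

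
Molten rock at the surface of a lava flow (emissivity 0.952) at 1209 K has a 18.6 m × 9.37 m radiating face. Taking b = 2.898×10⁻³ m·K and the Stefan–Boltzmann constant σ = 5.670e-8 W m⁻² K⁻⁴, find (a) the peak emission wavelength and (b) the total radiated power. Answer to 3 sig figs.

(a) λ_max = b/T = 2.898×10⁻³/1209 = 2.397×10⁻⁶ m = 2.40 μm.
Area A = 18.6 × 9.37 = 174.282 m².
(b) P = εσAT⁴ = 0.952×5.670×10⁻⁸×174.282×(1209)⁴ = 2.01×10⁷ W.

λ_max ≈ 2.40 μm; P ≈ 2.01×10⁷ W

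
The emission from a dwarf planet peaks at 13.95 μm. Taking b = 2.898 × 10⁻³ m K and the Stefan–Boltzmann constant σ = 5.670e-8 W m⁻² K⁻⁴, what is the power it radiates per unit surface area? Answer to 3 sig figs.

Wien's law: T = b/λ_max = 2.898×10⁻³/1.395×10⁻⁵ = 207.742 K.
Then I = σT⁴ = 5.670×10⁻⁸×(207.742)⁴ = 106 W/m².

I ≈ 106 W/m²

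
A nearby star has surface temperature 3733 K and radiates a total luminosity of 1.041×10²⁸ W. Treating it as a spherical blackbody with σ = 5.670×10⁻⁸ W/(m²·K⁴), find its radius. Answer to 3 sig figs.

R ≈ 8.67×10⁹ m

L = 4πR²σT⁴ ⇒ R = √(L/(4πσT⁴)).
σT⁴ = 1.10107×10⁷ W/m², so R = √(1.041×10²⁸/(4π×1.10107×10⁷)) = 8.67×10⁹ m.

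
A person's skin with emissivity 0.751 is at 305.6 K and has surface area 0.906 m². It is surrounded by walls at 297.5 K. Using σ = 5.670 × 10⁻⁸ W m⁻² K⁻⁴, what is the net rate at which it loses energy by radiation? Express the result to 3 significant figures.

Net loss ≈ 34.3 W

Area A = 0.906 m².
Net radiated power P_net = εσA(T⁴ − T₀⁴) = 0.751×5.670×10⁻⁸×0.906×(305.6⁴ − 297.5⁴).
T⁴ − T₀⁴ = 8.72195×10⁹ − 7.83336×10⁹ = 8.88590×10⁸ K⁴, so P_net = 34.3 W.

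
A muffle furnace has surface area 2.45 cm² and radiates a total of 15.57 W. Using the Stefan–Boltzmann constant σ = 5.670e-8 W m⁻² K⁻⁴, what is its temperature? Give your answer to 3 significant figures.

Area A = 2.45 cm² = 2.45×10⁻⁴ m².
P = σAT⁴ ⇒ T = (P/(σA))^(1/4) = (15.57/(5.670×10⁻⁸×2.45×10⁻⁴))^(1/4) = 1.03×10³ K.

T ≈ 1.03×10³ K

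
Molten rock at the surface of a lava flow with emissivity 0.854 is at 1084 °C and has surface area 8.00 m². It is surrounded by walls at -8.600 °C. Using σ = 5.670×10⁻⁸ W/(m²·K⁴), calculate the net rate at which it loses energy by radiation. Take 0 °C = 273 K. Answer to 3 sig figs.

T = 1084 °C + 273 = 1357 K.
Surroundings: T = -8.600 °C + 273 = 264.400 K.
Area A = 8.00 m².
Net radiated power P_net = εσA(T⁴ − T₀⁴) = 0.854×5.670×10⁻⁸×8.00×(1357⁴ − 264.400⁴).
T⁴ − T₀⁴ = 3.39093×10¹² − 4.88704×10⁹ = 3.38604×10¹² K⁴, so P_net = 1.31×10⁶ W.

Net loss ≈ 1.31×10⁶ W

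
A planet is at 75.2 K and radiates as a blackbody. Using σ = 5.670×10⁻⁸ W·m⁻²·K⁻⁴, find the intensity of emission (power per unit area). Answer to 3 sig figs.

Stefan–Boltzmann: I = σT⁴ = 5.670×10⁻⁸ × (75.2)⁴ = 1.81 W/m².

I ≈ 1.81 W/m²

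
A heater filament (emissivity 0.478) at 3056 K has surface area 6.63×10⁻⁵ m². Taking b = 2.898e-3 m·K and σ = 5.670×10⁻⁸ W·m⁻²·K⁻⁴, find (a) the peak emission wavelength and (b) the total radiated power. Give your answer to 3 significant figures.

λ_max ≈ 0.948 μm; P ≈ 157 W

(a) λ_max = b/T = 2.898×10⁻³/3056 = 9.483×10⁻⁷ m = 0.948 μm.
Area A = 6.63×10⁻⁵ m².
(b) P = εσAT⁴ = 0.478×5.670×10⁻⁸×6.63×10⁻⁵×(3056)⁴ = 157 W.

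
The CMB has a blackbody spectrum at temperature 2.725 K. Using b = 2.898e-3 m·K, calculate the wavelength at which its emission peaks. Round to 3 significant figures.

λ_max ≈ 1.06 mm

Wien's displacement law: λ_max = b/T = (2.898×10⁻³ m·K)/(2.725 K) = 1.063×10⁻³ m.
That is 1.06 mm, in the microwave range.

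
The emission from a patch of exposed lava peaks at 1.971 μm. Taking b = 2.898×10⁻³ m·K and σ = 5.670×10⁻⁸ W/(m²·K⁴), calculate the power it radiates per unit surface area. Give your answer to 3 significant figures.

I ≈ 2.65×10⁵ W/m²

Wien's law: T = b/λ_max = 2.898×10⁻³/1.971×10⁻⁶ = 1470.32 K.
Then I = σT⁴ = 5.670×10⁻⁸×(1470.32)⁴ = 2.65×10⁵ W/m².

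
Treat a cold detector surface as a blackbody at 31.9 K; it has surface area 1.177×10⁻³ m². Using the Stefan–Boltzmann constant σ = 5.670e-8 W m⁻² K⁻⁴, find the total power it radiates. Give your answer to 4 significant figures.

P ≈ 6.911×10⁻⁵ W

Area A = 1.177×10⁻³ m².
P = σAT⁴ = 5.670×10⁻⁸ × 1.177×10⁻³ × (31.9)⁴ = 6.911×10⁻⁵ W.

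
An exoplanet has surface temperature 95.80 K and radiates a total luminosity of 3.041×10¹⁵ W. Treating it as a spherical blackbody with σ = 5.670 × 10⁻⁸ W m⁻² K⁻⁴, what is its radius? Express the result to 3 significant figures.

L = 4πR²σT⁴ ⇒ R = √(L/(4πσT⁴)).
σT⁴ = 4.77579 W/m², so R = √(3.041×10¹⁵/(4π×4.77579)) = 7.12×10⁶ m.

R ≈ 7.12×10⁶ m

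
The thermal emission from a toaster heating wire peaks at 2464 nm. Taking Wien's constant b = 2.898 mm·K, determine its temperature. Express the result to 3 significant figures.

T ≈ 1.18×10³ K

Wien's law gives T = b/λ_max = (2.898×10⁻³ m·K)/(2.464×10⁻⁶ m) = 1.18×10³ K.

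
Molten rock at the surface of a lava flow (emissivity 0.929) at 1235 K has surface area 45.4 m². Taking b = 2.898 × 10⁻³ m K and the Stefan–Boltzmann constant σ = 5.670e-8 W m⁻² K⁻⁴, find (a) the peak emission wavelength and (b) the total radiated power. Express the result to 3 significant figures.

(a) λ_max = b/T = 2.898×10⁻³/1235 = 2.347×10⁻⁶ m = 2.35 μm.
Area A = 45.4 m².
(b) P = εσAT⁴ = 0.929×5.670×10⁻⁸×45.4×(1235)⁴ = 5.56×10⁶ W.

λ_max ≈ 2.35 μm; P ≈ 5.56×10⁶ W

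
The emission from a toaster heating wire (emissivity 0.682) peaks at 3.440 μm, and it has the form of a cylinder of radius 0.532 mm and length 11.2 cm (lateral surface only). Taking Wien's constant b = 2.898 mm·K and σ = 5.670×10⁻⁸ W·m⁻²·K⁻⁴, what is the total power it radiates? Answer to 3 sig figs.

P ≈ 7.29 W

Wien's law: T = b/λ_max = 2.898×10⁻³/3.440×10⁻⁶ = 842.442 K.
Lateral area A = 2πrL = 2π×5.32×10⁻⁴×0.112 = 3.74377×10⁻⁴ m².
Then P = εσAT⁴ = 0.682×5.670×10⁻⁸×3.74377×10⁻⁴×(842.442)⁴ = 7.29 W.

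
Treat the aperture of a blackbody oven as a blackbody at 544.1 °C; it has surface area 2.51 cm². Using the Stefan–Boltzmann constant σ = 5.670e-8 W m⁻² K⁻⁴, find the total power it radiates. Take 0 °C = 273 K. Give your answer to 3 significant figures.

P ≈ 6.34 W

T = 544.1 °C + 273 = 817.1 K.
Area A = 2.51 cm² = 2.51×10⁻⁴ m².
P = σAT⁴ = 5.670×10⁻⁸ × 2.51×10⁻⁴ × (817.1)⁴ = 6.34 W.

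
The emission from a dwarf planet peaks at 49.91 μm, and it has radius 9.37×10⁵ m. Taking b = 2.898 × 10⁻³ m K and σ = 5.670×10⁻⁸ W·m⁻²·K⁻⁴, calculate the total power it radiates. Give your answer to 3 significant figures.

Wien's law: T = b/λ_max = 2.898×10⁻³/4.991×10⁻⁵ = 58.0645 K.
Surface area A = 4πR² = 4π(9.37×10⁵ m)² = 1.10329×10¹³ m².
Then P = σAT⁴ = 5.670×10⁻⁸×1.10329×10¹³×(58.0645)⁴ = 7.11×10¹² W.

P ≈ 7.11×10¹² W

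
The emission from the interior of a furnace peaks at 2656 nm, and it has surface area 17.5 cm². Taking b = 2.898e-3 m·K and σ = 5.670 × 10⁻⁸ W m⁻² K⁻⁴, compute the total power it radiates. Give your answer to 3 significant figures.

P ≈ 141 W

Wien's law: T = b/λ_max = 2.898×10⁻³/2.656×10⁻⁶ = 1091.11 K.
Area A = 17.5 cm² = 1.75×10⁻³ m².
Then P = σAT⁴ = 5.670×10⁻⁸×1.75×10⁻³×(1091.11)⁴ = 141 W.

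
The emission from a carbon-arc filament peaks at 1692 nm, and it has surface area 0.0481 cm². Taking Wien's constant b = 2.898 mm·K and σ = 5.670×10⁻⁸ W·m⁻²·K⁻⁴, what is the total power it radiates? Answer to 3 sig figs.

P ≈ 2.35 W

Wien's law: T = b/λ_max = 2.898×10⁻³/1.692×10⁻⁶ = 1712.77 K.
Area A = 0.0481 cm² = 4.81×10⁻⁶ m².
Then P = σAT⁴ = 5.670×10⁻⁸×4.81×10⁻⁶×(1712.77)⁴ = 2.35 W.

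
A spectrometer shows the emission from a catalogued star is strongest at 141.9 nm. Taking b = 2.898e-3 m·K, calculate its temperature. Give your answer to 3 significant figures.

T ≈ 2.04×10⁴ K

Wien's law gives T = b/λ_max = (2.898×10⁻³ m·K)/(1.419×10⁻⁷ m) = 2.04×10⁴ K.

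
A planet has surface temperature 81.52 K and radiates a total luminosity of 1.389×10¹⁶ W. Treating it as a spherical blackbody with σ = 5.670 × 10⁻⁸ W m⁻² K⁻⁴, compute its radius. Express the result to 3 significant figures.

L = 4πR²σT⁴ ⇒ R = √(L/(4πσT⁴)).
σT⁴ = 2.50403 W/m², so R = √(1.389×10¹⁶/(4π×2.50403)) = 2.10×10⁷ m.

R ≈ 2.10×10⁷ m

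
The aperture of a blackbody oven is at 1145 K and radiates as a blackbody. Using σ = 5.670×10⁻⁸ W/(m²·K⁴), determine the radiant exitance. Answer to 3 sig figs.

I ≈ 9.75×10⁴ W/m²

Stefan–Boltzmann: I = σT⁴ = 5.670×10⁻⁸ × (1145)⁴ = 9.75×10⁴ W/m².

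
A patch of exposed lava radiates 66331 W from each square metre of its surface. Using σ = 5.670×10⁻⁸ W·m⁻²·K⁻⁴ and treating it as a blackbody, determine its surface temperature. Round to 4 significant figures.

T ≈ 1040 K

I = σT⁴, so T = (I/σ)^(1/4) = (66331/(5.670×10⁻⁸))^(1/4) = 1040 K.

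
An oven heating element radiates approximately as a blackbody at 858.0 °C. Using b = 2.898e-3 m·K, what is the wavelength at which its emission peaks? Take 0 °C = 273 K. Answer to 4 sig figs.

λ_max ≈ 2562 nm

T = 858.0 °C + 273 = 1131.0 K.
Wien's displacement law: λ_max = b/T = (2.898×10⁻³ m·K)/(1131.0 K) = 2.5623×10⁻⁶ m.
That is 2562 nm, in the infrared range.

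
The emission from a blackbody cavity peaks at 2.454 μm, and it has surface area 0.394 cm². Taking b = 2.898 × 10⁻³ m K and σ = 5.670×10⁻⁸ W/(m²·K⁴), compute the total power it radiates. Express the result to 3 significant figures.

Wien's law: T = b/λ_max = 2.898×10⁻³/2.454×10⁻⁶ = 1180.93 K.
Area A = 0.394 cm² = 3.94×10⁻⁵ m².
Then P = σAT⁴ = 5.670×10⁻⁸×3.94×10⁻⁵×(1180.93)⁴ = 4.34 W.

P ≈ 4.34 W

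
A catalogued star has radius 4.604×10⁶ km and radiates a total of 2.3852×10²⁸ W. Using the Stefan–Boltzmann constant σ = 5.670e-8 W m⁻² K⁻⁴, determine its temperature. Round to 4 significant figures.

T ≈ 6304 K

Surface area A = 4πR² = 4π(4.604×10⁹ m)² = 2.66367×10²⁰ m².
P = σAT⁴ ⇒ T = (P/(σA))^(1/4) = (2.3852×10²⁸/(5.670×10⁻⁸×2.66367×10²⁰))^(1/4) = 6304 K.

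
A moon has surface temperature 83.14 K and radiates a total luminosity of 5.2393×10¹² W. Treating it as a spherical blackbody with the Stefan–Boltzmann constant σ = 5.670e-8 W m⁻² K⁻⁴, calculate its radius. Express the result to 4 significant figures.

R ≈ 3.923×10⁵ m

L = 4πR²σT⁴ ⇒ R = √(L/(4πσT⁴)).
σT⁴ = 2.70909 W/m², so R = √(5.2393×10¹²/(4π×2.70909)) = 3.923×10⁵ m.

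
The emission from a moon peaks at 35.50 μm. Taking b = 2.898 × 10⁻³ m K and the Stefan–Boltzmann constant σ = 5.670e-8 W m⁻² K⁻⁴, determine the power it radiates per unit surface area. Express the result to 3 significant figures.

Wien's law: T = b/λ_max = 2.898×10⁻³/3.550×10⁻⁵ = 81.6338 K.
Then I = σT⁴ = 5.670×10⁻⁸×(81.6338)⁴ = 2.52 W/m².

I ≈ 2.52 W/m²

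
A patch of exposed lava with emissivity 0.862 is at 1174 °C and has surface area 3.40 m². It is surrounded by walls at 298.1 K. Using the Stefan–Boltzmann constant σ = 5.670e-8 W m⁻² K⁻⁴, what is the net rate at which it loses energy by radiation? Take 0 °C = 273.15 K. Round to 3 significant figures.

Net loss ≈ 7.28×10⁵ W

T = 1174 °C + 273.15 = 1447.15 K.
Area A = 3.40 m².
Net radiated power P_net = εσA(T⁴ − T₀⁴) = 0.862×5.670×10⁻⁸×3.40×(1447.15⁴ − 298.1⁴).
T⁴ − T₀⁴ = 4.38585×10¹² − 7.89674×10⁹ = 4.37795×10¹² K⁴, so P_net = 7.28×10⁵ W.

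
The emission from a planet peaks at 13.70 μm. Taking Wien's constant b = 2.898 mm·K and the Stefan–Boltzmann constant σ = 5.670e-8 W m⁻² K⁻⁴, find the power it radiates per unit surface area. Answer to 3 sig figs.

Wien's law: T = b/λ_max = 2.898×10⁻³/1.370×10⁻⁵ = 211.533 K.
Then I = σT⁴ = 5.670×10⁻⁸×(211.533)⁴ = 114 W/m².

I ≈ 114 W/m²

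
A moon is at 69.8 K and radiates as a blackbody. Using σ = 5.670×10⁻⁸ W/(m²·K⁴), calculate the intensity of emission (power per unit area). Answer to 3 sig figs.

Stefan–Boltzmann: I = σT⁴ = 5.670×10⁻⁸ × (69.8)⁴ = 1.35 W/m².

I ≈ 1.35 W/m²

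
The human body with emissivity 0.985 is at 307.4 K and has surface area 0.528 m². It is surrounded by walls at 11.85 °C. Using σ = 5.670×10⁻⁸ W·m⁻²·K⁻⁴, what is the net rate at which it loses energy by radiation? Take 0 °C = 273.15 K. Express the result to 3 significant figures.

Surroundings: T = 11.85 °C + 273.15 = 285.00 K.
Area A = 0.528 m².
Net radiated power P_net = εσA(T⁴ − T₀⁴) = 0.985×5.670×10⁻⁸×0.528×(307.4⁴ − 285.00⁴).
T⁴ − T₀⁴ = 8.92926×10⁹ − 6.59750×10⁹ = 2.33176×10⁹ K⁴, so P_net = 68.8 W.

Net loss ≈ 68.8 W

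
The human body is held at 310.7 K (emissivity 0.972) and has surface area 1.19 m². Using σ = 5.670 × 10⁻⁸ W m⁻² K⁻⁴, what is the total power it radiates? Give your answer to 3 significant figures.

P ≈ 611 W

Area A = 1.19 m².
P = εσAT⁴ = 0.972 × 5.670×10⁻⁸ × 1.19 × (310.7)⁴ = 611 W.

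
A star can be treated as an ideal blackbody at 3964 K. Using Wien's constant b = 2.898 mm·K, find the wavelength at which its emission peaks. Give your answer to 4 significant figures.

Wien's displacement law: λ_max = b/T = (2.898×10⁻³ m·K)/(3964 K) = 7.3108×10⁻⁷ m.
That is 0.7311 μm, in the visible range.

λ_max ≈ 0.7311 μm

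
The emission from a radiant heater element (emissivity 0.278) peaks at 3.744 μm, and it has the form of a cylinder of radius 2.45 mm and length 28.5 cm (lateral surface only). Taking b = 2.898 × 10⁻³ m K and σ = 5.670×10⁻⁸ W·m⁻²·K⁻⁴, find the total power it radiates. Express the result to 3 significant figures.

P ≈ 24.8 W

Wien's law: T = b/λ_max = 2.898×10⁻³/3.744×10⁻⁶ = 774.038 K.
Lateral area A = 2πrL = 2π×2.45×10⁻³×0.285 = 4.38723×10⁻³ m².
Then P = εσAT⁴ = 0.278×5.670×10⁻⁸×4.38723×10⁻³×(774.038)⁴ = 24.8 W.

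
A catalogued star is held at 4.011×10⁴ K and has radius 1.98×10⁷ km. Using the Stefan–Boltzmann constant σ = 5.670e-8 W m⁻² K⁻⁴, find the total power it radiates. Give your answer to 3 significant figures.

P ≈ 7.23×10³² W

Surface area A = 4πR² = 4π(1.98×10¹⁰ m)² = 4.92652×10²¹ m².
P = σAT⁴ = 5.670×10⁻⁸ × 4.92652×10²¹ × (4.011×10⁴)⁴ = 7.23×10³² W.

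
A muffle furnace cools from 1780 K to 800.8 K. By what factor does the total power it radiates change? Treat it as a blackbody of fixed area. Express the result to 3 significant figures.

P₂/P₁ ≈ 0.0410

P ∝ T⁴, so P₂/P₁ = (T₂/T₁)⁴ = (800.8/1780)⁴ = (0.449888)⁴ = 0.0410.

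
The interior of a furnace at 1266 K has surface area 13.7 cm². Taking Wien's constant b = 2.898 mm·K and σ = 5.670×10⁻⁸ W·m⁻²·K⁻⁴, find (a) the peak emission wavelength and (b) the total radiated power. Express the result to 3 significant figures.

(a) λ_max = b/T = 2.898×10⁻³/1266 = 2.289×10⁻⁶ m = 2.29 μm.
Area A = 13.7 cm² = 1.37×10⁻³ m².
(b) P = σAT⁴ = 5.670×10⁻⁸×1.37×10⁻³×(1266)⁴ = 200 W.

λ_max ≈ 2.29 μm; P ≈ 200 W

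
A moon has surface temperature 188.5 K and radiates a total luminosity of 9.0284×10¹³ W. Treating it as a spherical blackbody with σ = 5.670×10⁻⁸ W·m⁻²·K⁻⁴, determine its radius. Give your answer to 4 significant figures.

L = 4πR²σT⁴ ⇒ R = √(L/(4πσT⁴)).
σT⁴ = 71.5861 W/m², so R = √(9.0284×10¹³/(4π×71.5861)) = 3.168×10⁵ m.

R ≈ 3.168×10⁵ m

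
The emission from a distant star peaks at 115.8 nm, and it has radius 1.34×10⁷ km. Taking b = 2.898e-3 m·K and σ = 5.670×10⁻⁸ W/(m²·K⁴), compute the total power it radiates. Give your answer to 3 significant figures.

P ≈ 5.02×10³¹ W

Wien's law: T = b/λ_max = 2.898×10⁻³/1.158×10⁻⁷ = 25025.9 K.
Surface area A = 4πR² = 4π(1.34×10¹⁰ m)² = 2.25642×10²¹ m².
Then P = σAT⁴ = 5.670×10⁻⁸×2.25642×10²¹×(25025.9)⁴ = 5.02×10³¹ W.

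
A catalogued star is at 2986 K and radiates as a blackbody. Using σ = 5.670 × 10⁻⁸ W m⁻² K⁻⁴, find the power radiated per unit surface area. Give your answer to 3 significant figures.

I ≈ 4.51×10⁶ W/m²

Stefan–Boltzmann: I = σT⁴ = 5.670×10⁻⁸ × (2986)⁴ = 4.51×10⁶ W/m².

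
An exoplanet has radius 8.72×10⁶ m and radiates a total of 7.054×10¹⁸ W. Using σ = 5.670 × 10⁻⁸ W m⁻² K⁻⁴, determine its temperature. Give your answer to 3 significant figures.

Surface area A = 4πR² = 4π(8.72×10⁶ m)² = 9.55527×10¹⁴ m².
P = σAT⁴ ⇒ T = (P/(σA))^(1/4) = (7.054×10¹⁸/(5.670×10⁻⁸×9.55527×10¹⁴))^(1/4) = 601 K.

T ≈ 601 K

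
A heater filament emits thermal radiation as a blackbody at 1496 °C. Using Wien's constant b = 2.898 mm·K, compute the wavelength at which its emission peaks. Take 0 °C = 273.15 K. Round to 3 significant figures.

T = 1496 °C + 273.15 = 1769.15 K.
Wien's displacement law: λ_max = b/T = (2.898×10⁻³ m·K)/(1769.15 K) = 1.638×10⁻⁶ m.
That is 1.64×10³ nm, in the infrared range.

λ_max ≈ 1.64×10³ nm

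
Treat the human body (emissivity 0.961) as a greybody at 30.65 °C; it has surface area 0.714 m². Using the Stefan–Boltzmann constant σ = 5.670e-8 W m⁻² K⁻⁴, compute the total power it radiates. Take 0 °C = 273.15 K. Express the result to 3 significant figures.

P ≈ 331 W

T = 30.65 °C + 273.15 = 303.80 K.
Area A = 0.714 m².
P = εσAT⁴ = 0.961 × 5.670×10⁻⁸ × 0.714 × (303.80)⁴ = 331 W.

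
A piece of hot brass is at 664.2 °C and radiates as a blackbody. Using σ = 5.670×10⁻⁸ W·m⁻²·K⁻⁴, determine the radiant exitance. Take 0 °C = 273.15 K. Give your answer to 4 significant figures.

I ≈ 4.377×10⁴ W/m²

T = 664.2 °C + 273.15 = 937.35 K.
Stefan–Boltzmann: I = σT⁴ = 5.670×10⁻⁸ × (937.35)⁴ = 4.377×10⁴ W/m².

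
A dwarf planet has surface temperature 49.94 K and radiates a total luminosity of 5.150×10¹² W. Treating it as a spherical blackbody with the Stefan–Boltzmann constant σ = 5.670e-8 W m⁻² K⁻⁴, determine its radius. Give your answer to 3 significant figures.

R ≈ 1.08×10⁶ m

L = 4πR²σT⁴ ⇒ R = √(L/(4πσT⁴)).
σT⁴ = 0.352677 W/m², so R = √(5.150×10¹²/(4π×0.352677)) = 1.08×10⁶ m.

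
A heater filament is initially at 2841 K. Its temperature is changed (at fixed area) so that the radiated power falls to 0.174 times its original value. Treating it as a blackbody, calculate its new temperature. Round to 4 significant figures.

P ∝ T⁴, so T₂/T₁ = (P₂/P₁)^(1/4) = (0.174)^(1/4) = 0.645858.
T₂ = 2841 × 0.645858 = 1835 K.

T₂ ≈ 1835 K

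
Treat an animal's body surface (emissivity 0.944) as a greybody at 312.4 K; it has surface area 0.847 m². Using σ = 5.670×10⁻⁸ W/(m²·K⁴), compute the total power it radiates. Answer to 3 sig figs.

Area A = 0.847 m².
P = εσAT⁴ = 0.944 × 5.670×10⁻⁸ × 0.847 × (312.4)⁴ = 432 W.

P ≈ 432 W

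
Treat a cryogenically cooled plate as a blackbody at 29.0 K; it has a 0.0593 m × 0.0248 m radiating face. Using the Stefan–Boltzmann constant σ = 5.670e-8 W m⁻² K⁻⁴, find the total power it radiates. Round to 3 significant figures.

Area A = 0.0593 × 0.0248 = 1.47064×10⁻³ m².
P = σAT⁴ = 5.670×10⁻⁸ × 1.47064×10⁻³ × (29.0)⁴ = 5.90×10⁻⁵ W.

P ≈ 5.90×10⁻⁵ W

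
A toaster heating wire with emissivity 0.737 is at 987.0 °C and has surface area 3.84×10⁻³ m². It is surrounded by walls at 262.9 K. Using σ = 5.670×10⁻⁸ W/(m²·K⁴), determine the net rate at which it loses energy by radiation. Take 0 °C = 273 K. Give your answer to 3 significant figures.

T = 987.0 °C + 273 = 1260.0 K.
Area A = 3.84×10⁻³ m².
Net radiated power P_net = εσA(T⁴ − T₀⁴) = 0.737×5.670×10⁻⁸×3.84×10⁻³×(1260.0⁴ − 262.9⁴).
T⁴ − T₀⁴ = 2.52047×10¹² − 4.77708×10⁹ = 2.51569×10¹² K⁴, so P_net = 404 W.

Net loss ≈ 404 W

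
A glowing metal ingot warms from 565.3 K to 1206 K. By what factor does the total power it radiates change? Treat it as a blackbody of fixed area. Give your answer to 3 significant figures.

P ∝ T⁴, so P₂/P₁ = (T₂/T₁)⁴ = (1206/565.3)⁴ = (2.13338)⁴ = 20.7.

P₂/P₁ ≈ 20.7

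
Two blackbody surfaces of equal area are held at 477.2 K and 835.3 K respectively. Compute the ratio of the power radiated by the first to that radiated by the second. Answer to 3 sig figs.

P₁/P₂ ≈ 0.107

With equal areas, P₁/P₂ = (T₁/T₂)⁴ = (477.2/835.3)⁴ = 0.107.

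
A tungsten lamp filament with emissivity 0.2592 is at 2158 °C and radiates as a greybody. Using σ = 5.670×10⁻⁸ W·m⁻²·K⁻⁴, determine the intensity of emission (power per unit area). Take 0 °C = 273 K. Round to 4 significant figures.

T = 2158 °C + 273 = 2431 K.
Stefan–Boltzmann: I = εσT⁴ = 0.2592 × 5.670×10⁻⁸ × (2431)⁴ = 5.133×10⁵ W/m².

I ≈ 5.133×10⁵ W/m²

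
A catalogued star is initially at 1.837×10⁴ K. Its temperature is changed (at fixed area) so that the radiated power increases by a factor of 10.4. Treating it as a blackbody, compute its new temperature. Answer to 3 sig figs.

P ∝ T⁴, so T₂/T₁ = (P₂/P₁)^(1/4) = (10.4)^(1/4) = 1.79580.
T₂ = 1.837×10⁴ × 1.79580 = 3.30×10⁴ K.

T₂ ≈ 3.30×10⁴ K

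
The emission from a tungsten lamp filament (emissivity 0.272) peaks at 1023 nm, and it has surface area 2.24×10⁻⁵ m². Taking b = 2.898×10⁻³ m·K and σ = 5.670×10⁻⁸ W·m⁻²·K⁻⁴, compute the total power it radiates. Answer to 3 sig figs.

Wien's law: T = b/λ_max = 2.898×10⁻³/1.023×10⁻⁶ = 2832.84 K.
Area A = 2.24×10⁻⁵ m².
Then P = εσAT⁴ = 0.272×5.670×10⁻⁸×2.24×10⁻⁵×(2832.84)⁴ = 22.2 W.

P ≈ 22.2 W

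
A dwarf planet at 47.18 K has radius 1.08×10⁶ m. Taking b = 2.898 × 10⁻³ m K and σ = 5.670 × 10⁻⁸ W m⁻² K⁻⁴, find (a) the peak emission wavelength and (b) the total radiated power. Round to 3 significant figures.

λ_max ≈ 61.4 μm; P ≈ 4.12×10¹² W

(a) λ_max = b/T = 2.898×10⁻³/47.18 = 6.142×10⁻⁵ m = 61.4 μm.
Surface area A = 4πR² = 4π(1.08×10⁶ m)² = 1.46574×10¹³ m².
(b) P = σAT⁴ = 5.670×10⁻⁸×1.46574×10¹³×(47.18)⁴ = 4.12×10¹² W.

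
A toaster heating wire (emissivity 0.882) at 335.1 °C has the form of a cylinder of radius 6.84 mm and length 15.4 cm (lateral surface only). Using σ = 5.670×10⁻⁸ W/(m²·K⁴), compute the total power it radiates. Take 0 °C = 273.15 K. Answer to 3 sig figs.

T = 335.1 °C + 273.15 = 608.25 K.
Lateral area A = 2πrL = 2π×6.84×10⁻³×0.154 = 6.61846×10⁻³ m².
P = εσAT⁴ = 0.882 × 5.670×10⁻⁸ × 6.61846×10⁻³ × (608.25)⁴ = 45.3 W.

P ≈ 45.3 W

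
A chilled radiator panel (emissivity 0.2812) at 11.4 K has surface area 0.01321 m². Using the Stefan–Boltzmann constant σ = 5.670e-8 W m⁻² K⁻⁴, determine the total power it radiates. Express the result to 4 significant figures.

P ≈ 3.557×10⁻⁶ W

Area A = 0.01321 m².
P = εσAT⁴ = 0.2812 × 5.670×10⁻⁸ × 0.01321 × (11.4)⁴ = 3.557×10⁻⁶ W.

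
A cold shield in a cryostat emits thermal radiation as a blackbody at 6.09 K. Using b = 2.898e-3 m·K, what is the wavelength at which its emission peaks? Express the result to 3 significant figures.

λ_max ≈ 0.476 mm

Wien's displacement law: λ_max = b/T = (2.898×10⁻³ m·K)/(6.09 K) = 4.759×10⁻⁴ m.
That is 0.476 mm, in the infrared range.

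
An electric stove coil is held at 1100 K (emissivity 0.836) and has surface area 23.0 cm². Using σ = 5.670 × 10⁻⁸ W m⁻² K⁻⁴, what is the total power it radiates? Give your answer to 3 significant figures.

Area A = 23.0 cm² = 2.30×10⁻³ m².
P = εσAT⁴ = 0.836 × 5.670×10⁻⁸ × 2.30×10⁻³ × (1100)⁴ = 160 W.

P ≈ 160 W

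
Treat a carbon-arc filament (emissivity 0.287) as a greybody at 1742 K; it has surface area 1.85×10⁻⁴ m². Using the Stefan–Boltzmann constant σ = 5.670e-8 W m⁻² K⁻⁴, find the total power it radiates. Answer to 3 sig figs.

Area A = 1.85×10⁻⁴ m².
P = εσAT⁴ = 0.287 × 5.670×10⁻⁸ × 1.85×10⁻⁴ × (1742)⁴ = 27.7 W.

P ≈ 27.7 W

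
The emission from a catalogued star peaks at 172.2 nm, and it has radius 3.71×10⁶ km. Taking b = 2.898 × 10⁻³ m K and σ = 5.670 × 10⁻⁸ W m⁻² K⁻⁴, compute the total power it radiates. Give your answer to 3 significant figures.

Wien's law: T = b/λ_max = 2.898×10⁻³/1.722×10⁻⁷ = 16829.3 K.
Surface area A = 4πR² = 4π(3.71×10⁹ m)² = 1.72965×10²⁰ m².
Then P = σAT⁴ = 5.670×10⁻⁸×1.72965×10²⁰×(16829.3)⁴ = 7.87×10²⁹ W.

P ≈ 7.87×10²⁹ W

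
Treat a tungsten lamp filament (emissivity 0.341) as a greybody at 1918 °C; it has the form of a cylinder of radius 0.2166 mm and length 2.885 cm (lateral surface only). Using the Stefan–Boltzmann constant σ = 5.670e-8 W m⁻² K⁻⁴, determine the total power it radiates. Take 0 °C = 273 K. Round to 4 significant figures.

T = 1918 °C + 273 = 2191 K.
Lateral area A = 2πrL = 2π×2.166×10⁻⁴×0.02885 = 3.92631×10⁻⁵ m².
P = εσAT⁴ = 0.341 × 5.670×10⁻⁸ × 3.92631×10⁻⁵ × (2191)⁴ = 17.49 W.

P ≈ 17.49 W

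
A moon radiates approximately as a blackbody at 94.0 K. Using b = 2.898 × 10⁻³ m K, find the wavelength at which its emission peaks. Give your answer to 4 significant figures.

Wien's displacement law: λ_max = b/T = (2.898×10⁻³ m·K)/(94.0 K) = 3.0830×10⁻⁵ m.
That is 30.83 μm, in the infrared range.

λ_max ≈ 30.83 μm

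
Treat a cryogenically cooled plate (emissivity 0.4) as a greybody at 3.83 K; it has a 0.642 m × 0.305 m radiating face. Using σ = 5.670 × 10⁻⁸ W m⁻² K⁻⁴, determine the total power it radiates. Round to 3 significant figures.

P ≈ 9.56×10⁻⁷ W

Area A = 0.642 × 0.305 = 0.19581 m².
P = εσAT⁴ = 0.4 × 5.670×10⁻⁸ × 0.19581 × (3.83)⁴ = 9.56×10⁻⁷ W.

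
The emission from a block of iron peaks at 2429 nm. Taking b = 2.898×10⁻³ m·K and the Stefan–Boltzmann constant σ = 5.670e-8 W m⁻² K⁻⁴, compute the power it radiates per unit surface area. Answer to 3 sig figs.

I ≈ 1.15×10⁵ W/m²

Wien's law: T = b/λ_max = 2.898×10⁻³/2.429×10⁻⁶ = 1193.08 K.
Then I = σT⁴ = 5.670×10⁻⁸×(1193.08)⁴ = 1.15×10⁵ W/m².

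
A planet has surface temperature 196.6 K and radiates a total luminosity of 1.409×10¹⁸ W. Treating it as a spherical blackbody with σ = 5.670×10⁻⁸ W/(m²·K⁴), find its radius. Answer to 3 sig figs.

R ≈ 3.64×10⁷ m

L = 4πR²σT⁴ ⇒ R = √(L/(4πσT⁴)).
σT⁴ = 84.7066 W/m², so R = √(1.409×10¹⁸/(4π×84.7066)) = 3.64×10⁷ m.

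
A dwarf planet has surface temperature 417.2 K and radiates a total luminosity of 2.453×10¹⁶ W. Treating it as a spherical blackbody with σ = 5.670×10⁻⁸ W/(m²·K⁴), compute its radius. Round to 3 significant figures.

L = 4πR²σT⁴ ⇒ R = √(L/(4πσT⁴)).
σT⁴ = 1717.75 W/m², so R = √(2.453×10¹⁶/(4π×1717.75)) = 1.07×10⁶ m.

R ≈ 1.07×10⁶ m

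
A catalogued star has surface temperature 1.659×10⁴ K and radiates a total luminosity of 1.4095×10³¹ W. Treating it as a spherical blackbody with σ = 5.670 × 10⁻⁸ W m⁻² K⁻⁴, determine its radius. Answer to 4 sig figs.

L = 4πR²σT⁴ ⇒ R = √(L/(4πσT⁴)).
σT⁴ = 4.29505×10⁹ W/m², so R = √(1.4095×10³¹/(4π×4.29505×10⁹)) = 1.616×10¹⁰ m.

R ≈ 1.616×10¹⁰ m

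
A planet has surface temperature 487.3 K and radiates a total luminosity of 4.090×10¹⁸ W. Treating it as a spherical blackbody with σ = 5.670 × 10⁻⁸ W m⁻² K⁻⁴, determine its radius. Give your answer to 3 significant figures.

L = 4πR²σT⁴ ⇒ R = √(L/(4πσT⁴)).
σT⁴ = 3197.19 W/m², so R = √(4.090×10¹⁸/(4π×3197.19)) = 1.01×10⁷ m.

R ≈ 1.01×10⁷ m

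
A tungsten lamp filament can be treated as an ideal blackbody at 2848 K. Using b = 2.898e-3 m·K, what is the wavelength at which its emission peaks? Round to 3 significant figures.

λ_max ≈ 1.02×10³ nm

Wien's displacement law: λ_max = b/T = (2.898×10⁻³ m·K)/(2848 K) = 1.018×10⁻⁶ m.
That is 1.02×10³ nm, in the infrared range.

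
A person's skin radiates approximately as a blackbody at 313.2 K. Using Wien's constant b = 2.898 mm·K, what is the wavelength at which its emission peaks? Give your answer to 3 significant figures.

Wien's displacement law: λ_max = b/T = (2.898×10⁻³ m·K)/(313.2 K) = 9.253×10⁻⁶ m.
That is 9.25 μm, in the infrared range.

λ_max ≈ 9.25 μm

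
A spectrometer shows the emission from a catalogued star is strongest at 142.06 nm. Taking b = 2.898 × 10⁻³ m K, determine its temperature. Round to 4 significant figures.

T ≈ 2.040×10⁴ K

Wien's law gives T = b/λ_max = (2.898×10⁻³ m·K)/(1.4206×10⁻⁷ m) = 2.040×10⁴ K.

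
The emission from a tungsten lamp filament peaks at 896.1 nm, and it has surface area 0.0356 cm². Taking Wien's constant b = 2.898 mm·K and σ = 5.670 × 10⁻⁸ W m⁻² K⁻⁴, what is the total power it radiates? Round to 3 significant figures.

Wien's law: T = b/λ_max = 2.898×10⁻³/8.961×10⁻⁷ = 3234.01 K.
Area A = 0.0356 cm² = 3.56×10⁻⁶ m².
Then P = σAT⁴ = 5.670×10⁻⁸×3.56×10⁻⁶×(3234.01)⁴ = 22.1 W.

P ≈ 22.1 W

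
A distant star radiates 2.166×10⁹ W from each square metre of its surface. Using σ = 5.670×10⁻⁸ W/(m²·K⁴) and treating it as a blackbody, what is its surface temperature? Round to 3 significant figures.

I = σT⁴, so T = (I/σ)^(1/4) = (2.166×10⁹/(5.670×10⁻⁸))^(1/4) = 1.40×10⁴ K.

T ≈ 1.40×10⁴ K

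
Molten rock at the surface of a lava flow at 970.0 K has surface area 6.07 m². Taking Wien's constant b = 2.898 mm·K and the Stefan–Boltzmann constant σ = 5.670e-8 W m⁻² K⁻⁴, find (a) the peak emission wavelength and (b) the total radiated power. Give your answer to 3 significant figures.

λ_max ≈ 2.99×10³ nm; P ≈ 3.05×10⁵ W

(a) λ_max = b/T = 2.898×10⁻³/970.0 = 2.988×10⁻⁶ m = 2.99×10³ nm.
Area A = 6.07 m².
(b) P = σAT⁴ = 5.670×10⁻⁸×6.07×(970.0)⁴ = 3.05×10⁵ W.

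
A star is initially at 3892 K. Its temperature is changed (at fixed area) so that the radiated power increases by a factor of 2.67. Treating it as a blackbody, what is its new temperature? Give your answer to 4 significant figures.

T₂ ≈ 4975 K

P ∝ T⁴, so T₂/T₁ = (P₂/P₁)^(1/4) = (2.67)^(1/4) = 1.27829.
T₂ = 3892 × 1.27829 = 4975 K.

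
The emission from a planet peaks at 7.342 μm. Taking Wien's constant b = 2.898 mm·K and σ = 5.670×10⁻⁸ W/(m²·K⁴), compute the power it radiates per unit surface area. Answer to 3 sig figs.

I ≈ 1.38×10³ W/m²

Wien's law: T = b/λ_max = 2.898×10⁻³/7.342×10⁻⁶ = 394.715 K.
Then I = σT⁴ = 5.670×10⁻⁸×(394.715)⁴ = 1.38×10³ W/m².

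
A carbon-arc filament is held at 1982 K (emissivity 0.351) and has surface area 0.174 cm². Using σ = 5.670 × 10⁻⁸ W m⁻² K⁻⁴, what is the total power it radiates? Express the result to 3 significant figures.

P ≈ 5.34 W

Area A = 0.174 cm² = 1.74×10⁻⁵ m².
P = εσAT⁴ = 0.351 × 5.670×10⁻⁸ × 1.74×10⁻⁵ × (1982)⁴ = 5.34 W.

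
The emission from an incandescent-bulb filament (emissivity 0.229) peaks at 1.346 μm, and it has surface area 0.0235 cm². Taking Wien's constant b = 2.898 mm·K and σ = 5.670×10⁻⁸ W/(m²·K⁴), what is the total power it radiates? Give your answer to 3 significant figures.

P ≈ 0.656 W

Wien's law: T = b/λ_max = 2.898×10⁻³/1.346×10⁻⁶ = 2153.05 K.
Area A = 0.0235 cm² = 2.35×10⁻⁶ m².
Then P = εσAT⁴ = 0.229×5.670×10⁻⁸×2.35×10⁻⁶×(2153.05)⁴ = 0.656 W.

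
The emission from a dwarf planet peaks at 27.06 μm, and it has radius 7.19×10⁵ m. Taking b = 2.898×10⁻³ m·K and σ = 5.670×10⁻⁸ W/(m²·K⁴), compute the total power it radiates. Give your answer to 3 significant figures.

Wien's law: T = b/λ_max = 2.898×10⁻³/2.706×10⁻⁵ = 107.095 K.
Surface area A = 4πR² = 4π(7.19×10⁵ m)² = 6.49632×10¹² m².
Then P = σAT⁴ = 5.670×10⁻⁸×6.49632×10¹²×(107.095)⁴ = 4.85×10¹³ W.

P ≈ 4.85×10¹³ W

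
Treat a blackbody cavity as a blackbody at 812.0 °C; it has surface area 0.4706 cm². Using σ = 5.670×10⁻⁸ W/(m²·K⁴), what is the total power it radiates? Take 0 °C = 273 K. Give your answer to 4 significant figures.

T = 812.0 °C + 273 = 1085.0 K.
Area A = 0.4706 cm² = 4.706×10⁻⁵ m².
P = σAT⁴ = 5.670×10⁻⁸ × 4.706×10⁻⁵ × (1085.0)⁴ = 3.698 W.

P ≈ 3.698 W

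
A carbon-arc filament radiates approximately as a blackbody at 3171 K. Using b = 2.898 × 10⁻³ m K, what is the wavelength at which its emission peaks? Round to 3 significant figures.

λ_max ≈ 914 nm

Wien's displacement law: λ_max = b/T = (2.898×10⁻³ m·K)/(3171 K) = 9.139×10⁻⁷ m.
That is 914 nm, in the infrared range.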